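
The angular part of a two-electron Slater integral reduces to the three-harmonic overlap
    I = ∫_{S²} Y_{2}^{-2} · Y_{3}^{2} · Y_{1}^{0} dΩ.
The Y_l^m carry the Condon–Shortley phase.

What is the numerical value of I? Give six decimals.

0.184674

m-sum 0 ✓  L=6 even ✓  1≤1≤5 ✓
Π(2lᵢ+1) = 5×7×3 = 105
triangle coeff Δ(2,3,1) = 1/105
Σ_t [2,2]: t=2:+1/4 = 1/4
(3j)²=3/35 [(2 3 1; 0 0 0)], sign=-1
Σ_t [4,4]: t=4:+1/24 = 1/24
(3j)²=1/21 [(2 3 1; -2 2 0)], sign=-1
⇒ 4πI² = 3/7
I = (+1)√(3/7/(4π)) = 0.18467439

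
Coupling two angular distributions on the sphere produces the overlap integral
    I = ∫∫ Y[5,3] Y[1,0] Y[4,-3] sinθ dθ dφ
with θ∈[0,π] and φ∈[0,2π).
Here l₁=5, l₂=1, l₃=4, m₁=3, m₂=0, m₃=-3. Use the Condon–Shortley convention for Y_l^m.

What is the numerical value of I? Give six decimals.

Rules hold: Σm=0, L=10 even, 4≤4≤6.
N = 11·3·9 = 297
Δ = 2!·8!·0!/11! = 1/495
Racah Σ t=1..1: t=1:−1/576 = -1/576
⇒ 3j(5 1 4; 0 0 0)² = 5/99, sgn -1
Racah Σ t=1..1: t=1:−1/5040 = -1/5040
⇒ 3j(5 1 4; 3 0 -3)² = 16/495, sgn +1
4πI² = N·(3j₀)²·(3jₘ)² = 16/33
I = -1·√(0.484848/4π) = -0.19642560

-0.196426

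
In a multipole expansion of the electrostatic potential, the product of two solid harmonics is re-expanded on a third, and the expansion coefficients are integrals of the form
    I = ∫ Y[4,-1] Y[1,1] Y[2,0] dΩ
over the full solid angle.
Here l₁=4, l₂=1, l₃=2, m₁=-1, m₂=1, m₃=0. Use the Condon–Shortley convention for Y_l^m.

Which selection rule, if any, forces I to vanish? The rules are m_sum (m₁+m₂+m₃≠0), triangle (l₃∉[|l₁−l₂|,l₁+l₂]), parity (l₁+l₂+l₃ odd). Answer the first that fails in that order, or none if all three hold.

triangle

m₁+m₂+m₃ = -1 + 1 + 0 = 0  ✓
triangle: |4−1|=3 ≤ l₃=2 ≤ 4+1=5  ✗
parity: l₁+l₂+l₃ = 7 is odd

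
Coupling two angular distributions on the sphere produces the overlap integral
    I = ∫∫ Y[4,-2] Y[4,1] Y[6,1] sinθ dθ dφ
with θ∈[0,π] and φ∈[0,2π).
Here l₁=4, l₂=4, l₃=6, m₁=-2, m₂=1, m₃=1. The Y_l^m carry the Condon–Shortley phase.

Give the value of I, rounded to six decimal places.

0.097783

Checks pass: Σm=0; 14 even; l₃=6∈[0,8].
(2·4+1)(2·4+1)(2·6+1) = 1053
Δ: 2! 6! 6! / 15! → 1/1261260
sum: t=0:+1/4608 t=1:−1/1296 t=2:+1/4608 = -7/20736
3j²(4 4 6; 0 0 0) = Δ·Π!·Σ² = 20/1287  (sign -1)
sum: t=0:+1/172800 t=1:−1/5760 t=2:+1/3456 = 7/57600
3j²(4 4 6; -2 1 1) = Δ·Π!·Σ² = 21/2860  (sign -1)
combine: 4πI² = 1053·20/1287·21/2860 = 189/1573
take √, sign +1: I = 0.09778261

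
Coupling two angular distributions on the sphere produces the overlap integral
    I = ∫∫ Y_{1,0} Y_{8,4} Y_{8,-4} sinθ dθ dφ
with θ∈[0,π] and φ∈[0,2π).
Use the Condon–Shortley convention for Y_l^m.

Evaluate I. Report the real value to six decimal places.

L=17 odd ⇒ parity kills the (l;000) factor ⇒ I = 0

0.000000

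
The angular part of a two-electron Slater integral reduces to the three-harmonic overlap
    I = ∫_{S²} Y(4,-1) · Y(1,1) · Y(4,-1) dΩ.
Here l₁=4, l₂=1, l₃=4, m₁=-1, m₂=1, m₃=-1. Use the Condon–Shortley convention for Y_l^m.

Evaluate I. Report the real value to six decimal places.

0.000000

m-sum = -1 + 1 − 1 = -1 ≠ 0 ⇒ I = 0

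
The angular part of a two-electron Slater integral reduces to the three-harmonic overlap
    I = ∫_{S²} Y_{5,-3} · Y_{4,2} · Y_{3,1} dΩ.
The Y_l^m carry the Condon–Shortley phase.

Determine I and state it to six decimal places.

-0.144236

Rules hold: Σm=0, L=12 even, 1≤3≤9.
N = 11·9·7 = 693
Δ = 6!·4!·2!/13! = 1/180180
Racah Σ t=2..4: t=2:+1/576 t=3:−1/144 t=4:+1/576 = -1/288
⇒ 3j(5 4 3; 0 0 0)² = 20/1001, sgn +1
Racah Σ t=4..6: t=4:+1/2304 t=5:−1/720 t=6:+1/5760 = -1/1280
⇒ 3j(5 4 3; -3 2 1)² = 27/1430, sgn -1
4πI² = N·(3j₀)²·(3jₘ)² = 486/1859
I = -1·√(0.261431/4π) = -0.14423595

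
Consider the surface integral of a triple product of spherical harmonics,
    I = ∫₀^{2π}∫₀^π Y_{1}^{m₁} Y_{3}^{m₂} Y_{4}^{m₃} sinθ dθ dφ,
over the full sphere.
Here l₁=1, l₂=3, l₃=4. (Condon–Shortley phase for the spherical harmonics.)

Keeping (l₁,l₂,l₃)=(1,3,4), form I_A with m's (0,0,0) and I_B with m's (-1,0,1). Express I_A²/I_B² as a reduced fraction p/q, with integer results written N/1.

8/5

l's match ⇒ only the (l;m) 3-j factors differ between A and B.
A: triangle coeff Δ(1,3,4) = 1/252; Σ_t [0,0]: t=0:+1/36 = 1/36; (3j)²=4/63 [(1 3 4; 0 0 0)], sign=+1
B: triangle coeff Δ(1,3,4) = 1/252; Σ_t [0,0]: t=0:+1/72 = 1/72; (3j)²=5/126 [(1 3 4; -1 0 1)], sign=-1
I_A²/I_B² = (4/63)/(5/126) = 8/5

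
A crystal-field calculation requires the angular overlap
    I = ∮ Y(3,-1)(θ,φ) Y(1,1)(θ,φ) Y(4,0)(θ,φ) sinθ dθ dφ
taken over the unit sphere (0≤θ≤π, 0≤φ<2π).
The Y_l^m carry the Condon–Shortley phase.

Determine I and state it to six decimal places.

0.150786

Checks pass: Σm=0; 8 even; l₃=4∈[2,4].
(2·3+1)(2·1+1)(2·4+1) = 189
Δ: 0! 6! 2! / 9! → 1/252
sum: t=0:+1/36 = 1/36
3j²(3 1 4; 0 0 0) = Δ·Π!·Σ² = 4/63  (sign +1)
sum: t=0:+1/96 = 1/96
3j²(3 1 4; -1 1 0) = Δ·Π!·Σ² = 1/42  (sign +1)
combine: 4πI² = 189·4/63·1/42 = 2/7
take √, sign +1: I = 0.15078601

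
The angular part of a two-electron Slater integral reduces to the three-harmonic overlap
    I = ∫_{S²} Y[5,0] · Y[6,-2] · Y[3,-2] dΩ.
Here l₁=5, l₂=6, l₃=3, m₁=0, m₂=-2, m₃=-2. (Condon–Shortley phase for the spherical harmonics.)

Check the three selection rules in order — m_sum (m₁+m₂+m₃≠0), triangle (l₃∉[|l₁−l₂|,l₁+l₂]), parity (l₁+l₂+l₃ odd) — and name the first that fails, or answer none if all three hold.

m_sum

azimuthal sum: 0 − 2 − 2 = -4  ✗
1 ≤ 3 ≤ 11 (triangle on l)
L = 5 + 6 + 3 = 14 (even)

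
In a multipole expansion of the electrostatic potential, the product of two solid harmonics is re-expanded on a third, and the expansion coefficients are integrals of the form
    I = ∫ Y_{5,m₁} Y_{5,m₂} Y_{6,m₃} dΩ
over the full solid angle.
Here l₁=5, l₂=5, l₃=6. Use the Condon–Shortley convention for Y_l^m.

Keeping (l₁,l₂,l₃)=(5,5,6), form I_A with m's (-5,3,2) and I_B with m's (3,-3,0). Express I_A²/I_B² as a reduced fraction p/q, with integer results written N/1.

Shared (l₁,l₂,l₃)=(5,5,6): N and (l;000)² cancel in I_A²/I_B².
A: Δ = 4!·6!·6!/17! = 1/28588560; Racah Σ t=4..4: t=4:+1/829440 = 1/829440; ⇒ 3j(5 5 6; -5 3 2)² = 35/2431, sgn +1
B: Δ = 4!·6!·6!/17! = 1/28588560; Racah Σ t=0..2: t=0:+1/55296 t=1:−1/86400 t=2:+1/2073600 = 29/4147200; ⇒ 3j(5 5 6; 3 -3 0)² = 841/145860, sgn +1
I_A²/I_B² = (35/2431)/(841/145860) = 2100/841

2100/841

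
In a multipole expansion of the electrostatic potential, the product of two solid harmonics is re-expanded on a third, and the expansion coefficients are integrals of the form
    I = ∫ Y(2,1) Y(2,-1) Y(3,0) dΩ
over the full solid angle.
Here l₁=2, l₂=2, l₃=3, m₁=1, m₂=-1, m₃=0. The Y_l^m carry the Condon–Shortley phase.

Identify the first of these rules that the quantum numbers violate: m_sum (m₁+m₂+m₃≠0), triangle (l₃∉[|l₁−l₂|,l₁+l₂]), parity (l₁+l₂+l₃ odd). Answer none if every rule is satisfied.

azimuthal sum: 1 − 1 + 0 = 0  ✓
0 ≤ 3 ≤ 4 (triangle on l)  ✓
L = 2 + 2 + 3 = 7 (odd)  ✗

parity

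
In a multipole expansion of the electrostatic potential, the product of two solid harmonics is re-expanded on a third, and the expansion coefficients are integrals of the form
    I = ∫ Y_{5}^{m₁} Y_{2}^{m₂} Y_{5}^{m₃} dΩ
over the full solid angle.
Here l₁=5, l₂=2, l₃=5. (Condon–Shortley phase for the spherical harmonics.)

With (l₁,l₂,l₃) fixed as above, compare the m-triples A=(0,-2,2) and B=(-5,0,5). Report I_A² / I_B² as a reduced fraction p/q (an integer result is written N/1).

Shared (l₁,l₂,l₃)=(5,2,5): N and (l;000)² cancel in I_A²/I_B².
A: Δ = 2!·8!·2!/13! = 1/38610; Racah Σ t=0..0: t=0:+1/2880 = 1/2880; ⇒ 3j(5 2 5; 0 -2 2)² = 14/429, sgn -1
B: Δ = 2!·8!·2!/13! = 1/38610; Racah Σ t=2..2: t=2:+1/161280 = 1/161280; ⇒ 3j(5 2 5; -5 0 5)² = 15/286, sgn +1
I_A²/I_B² = (14/429)/(15/286) = 28/45

28/45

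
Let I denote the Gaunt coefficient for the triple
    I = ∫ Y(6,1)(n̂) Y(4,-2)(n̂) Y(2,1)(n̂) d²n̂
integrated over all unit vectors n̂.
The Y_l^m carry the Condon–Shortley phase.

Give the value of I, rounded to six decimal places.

-0.133065

Checks pass: Σm=0; 12 even; l₃=2∈[2,10].
(2·6+1)(2·4+1)(2·2+1) = 585
Δ: 8! 4! 0! / 13! → 1/6435
sum: t=4:+1/2304 = 1/2304
3j²(6 4 2; 0 0 0) = Δ·Π!·Σ² = 5/143  (sign +1)
sum: t=2:+1/8640 = 1/8640
3j²(6 4 2; 1 -2 1) = Δ·Π!·Σ² = 14/1287  (sign -1)
combine: 4πI² = 585·5/143·14/1287 = 350/1573
take √, sign -1: I = -0.13306527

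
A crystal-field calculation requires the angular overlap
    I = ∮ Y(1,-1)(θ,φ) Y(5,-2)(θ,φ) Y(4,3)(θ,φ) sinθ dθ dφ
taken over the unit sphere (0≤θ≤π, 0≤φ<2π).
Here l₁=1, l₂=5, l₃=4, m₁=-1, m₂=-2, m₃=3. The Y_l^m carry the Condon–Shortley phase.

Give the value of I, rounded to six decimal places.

0.085055

Rules hold: Σm=0, L=10 even, 4≤4≤6.
N = 3·11·9 = 297
Δ = 2!·0!·8!/11! = 1/495
Racah Σ t=1..1: t=1:−1/576 = -1/576
⇒ 3j(1 5 4; 0 0 0)² = 5/99, sgn -1
Racah Σ t=2..2: t=2:+1/10080 = 1/10080
⇒ 3j(1 5 4; -1 -2 3)² = 1/165, sgn -1
4πI² = N·(3j₀)²·(3jₘ)² = 1/11
I = +1·√(0.0909091/4π) = 0.08505478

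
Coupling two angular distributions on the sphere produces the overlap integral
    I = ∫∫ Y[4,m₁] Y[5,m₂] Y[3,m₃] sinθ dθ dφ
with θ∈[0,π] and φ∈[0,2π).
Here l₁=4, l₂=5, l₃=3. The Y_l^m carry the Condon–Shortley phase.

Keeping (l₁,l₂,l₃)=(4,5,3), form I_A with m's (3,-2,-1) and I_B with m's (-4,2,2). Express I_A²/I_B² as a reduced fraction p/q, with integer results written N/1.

49/20

Same 4,5,3: normalisation and zero-m 3j drop out of the ratio.
A: Δ: 6! 2! 4! / 13! → 1/180180; sum: t=0:+1/4320 t=1:−1/960 = -7/8640; 3j²(4 5 3; 3 -2 -1) = Δ·Π!·Σ² = 343/12870  (sign -1)
B: Δ: 6! 2! 4! / 13! → 1/180180; sum: t=6:+1/8640 = 1/8640; 3j²(4 5 3; -4 2 2) = Δ·Π!·Σ² = 14/1287  (sign -1)
I_A²/I_B² = (343/12870)/(14/1287) = 49/20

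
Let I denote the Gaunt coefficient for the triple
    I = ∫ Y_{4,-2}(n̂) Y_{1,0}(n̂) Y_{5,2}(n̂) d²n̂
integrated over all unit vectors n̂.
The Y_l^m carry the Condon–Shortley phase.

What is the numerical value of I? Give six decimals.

Checks pass: Σm=0; 10 even; l₃=5∈[3,5].
(2·4+1)(2·1+1)(2·5+1) = 297
Δ: 0! 8! 2! / 11! → 1/495
sum: t=0:+1/576 = 1/576
3j²(4 1 5; 0 0 0) = Δ·Π!·Σ² = 5/99  (sign -1)
sum: t=0:+1/1440 = 1/1440
3j²(4 1 5; -2 0 2) = Δ·Π!·Σ² = 7/165  (sign -1)
combine: 4πI² = 297·5/99·7/165 = 7/11
take √, sign +1: I = 0.22503380

0.225034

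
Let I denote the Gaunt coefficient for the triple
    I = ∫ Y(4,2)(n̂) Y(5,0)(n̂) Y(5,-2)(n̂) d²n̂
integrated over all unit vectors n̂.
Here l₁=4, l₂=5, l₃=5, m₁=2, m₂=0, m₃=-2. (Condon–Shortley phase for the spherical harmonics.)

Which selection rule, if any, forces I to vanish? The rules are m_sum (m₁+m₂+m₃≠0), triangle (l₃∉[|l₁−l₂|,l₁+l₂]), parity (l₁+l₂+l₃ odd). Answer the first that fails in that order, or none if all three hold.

azimuthal sum: 2 + 0 − 2 = 0  ✓
1 ≤ 5 ≤ 9 (triangle on l)  ✓
L = 4 + 5 + 5 = 14 (even)  ✓

none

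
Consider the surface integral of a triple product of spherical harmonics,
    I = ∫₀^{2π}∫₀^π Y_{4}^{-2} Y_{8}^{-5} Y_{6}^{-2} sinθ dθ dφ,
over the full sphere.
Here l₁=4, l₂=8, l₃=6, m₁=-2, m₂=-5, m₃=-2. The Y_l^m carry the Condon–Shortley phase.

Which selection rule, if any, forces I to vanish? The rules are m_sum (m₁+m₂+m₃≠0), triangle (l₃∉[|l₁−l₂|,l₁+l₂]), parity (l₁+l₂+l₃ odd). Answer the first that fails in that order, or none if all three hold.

m_sum

azimuthal sum: -2 − 5 − 2 = -9  ✗
4 ≤ 6 ≤ 12 (triangle on l)
L = 4 + 8 + 6 = 18 (even)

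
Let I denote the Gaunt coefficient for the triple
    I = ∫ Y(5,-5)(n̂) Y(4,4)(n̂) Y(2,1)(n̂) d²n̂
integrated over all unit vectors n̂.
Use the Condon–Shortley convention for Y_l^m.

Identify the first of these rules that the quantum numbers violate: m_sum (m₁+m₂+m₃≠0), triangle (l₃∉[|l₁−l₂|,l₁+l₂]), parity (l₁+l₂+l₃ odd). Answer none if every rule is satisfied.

parity

m₁+m₂+m₃ = -5 + 4 + 1 = 0  ✓
triangle: |5−4|=1 ≤ l₃=2 ≤ 5+4=9  ✓
parity: l₁+l₂+l₃ = 11 is odd  ✗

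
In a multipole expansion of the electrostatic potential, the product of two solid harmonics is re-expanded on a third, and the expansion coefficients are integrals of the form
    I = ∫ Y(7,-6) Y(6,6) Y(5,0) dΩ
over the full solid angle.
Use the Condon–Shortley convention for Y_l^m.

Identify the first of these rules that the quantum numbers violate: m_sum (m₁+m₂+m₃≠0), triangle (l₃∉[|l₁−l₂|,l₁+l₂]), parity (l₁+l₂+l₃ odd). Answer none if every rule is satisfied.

azimuthal sum: -6 + 6 + 0 = 0  ✓
1 ≤ 5 ≤ 13 (triangle on l)  ✓
L = 7 + 6 + 5 = 18 (even)  ✓

none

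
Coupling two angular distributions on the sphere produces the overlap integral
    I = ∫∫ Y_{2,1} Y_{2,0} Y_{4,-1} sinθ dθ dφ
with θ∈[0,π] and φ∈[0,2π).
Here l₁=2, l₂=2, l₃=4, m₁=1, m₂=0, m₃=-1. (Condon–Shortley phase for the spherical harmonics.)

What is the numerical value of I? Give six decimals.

-0.220728

Checks pass: Σm=0; 8 even; l₃=4∈[0,4].
(2·2+1)(2·2+1)(2·4+1) = 225
Δ: 0! 4! 4! / 9! → 1/630
sum: t=0:+1/16 = 1/16
3j²(2 2 4; 0 0 0) = Δ·Π!·Σ² = 2/35  (sign +1)
sum: t=0:+1/24 = 1/24
3j²(2 2 4; 1 0 -1) = Δ·Π!·Σ² = 1/21  (sign -1)
combine: 4πI² = 225·2/35·1/21 = 30/49
take √, sign -1: I = -0.22072812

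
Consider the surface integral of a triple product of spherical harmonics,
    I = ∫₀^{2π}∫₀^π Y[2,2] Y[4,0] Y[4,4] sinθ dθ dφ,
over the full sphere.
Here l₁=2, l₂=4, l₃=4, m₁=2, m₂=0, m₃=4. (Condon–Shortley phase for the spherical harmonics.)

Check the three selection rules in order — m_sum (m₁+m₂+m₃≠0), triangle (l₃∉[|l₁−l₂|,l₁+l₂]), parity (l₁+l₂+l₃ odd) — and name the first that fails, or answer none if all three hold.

m_sum

Σmᵢ = 6  ✗
l₃∈[|l₁−l₂|,l₁+l₂]=[2,6], have l₃=4
Σlᵢ = 10 ⇒ even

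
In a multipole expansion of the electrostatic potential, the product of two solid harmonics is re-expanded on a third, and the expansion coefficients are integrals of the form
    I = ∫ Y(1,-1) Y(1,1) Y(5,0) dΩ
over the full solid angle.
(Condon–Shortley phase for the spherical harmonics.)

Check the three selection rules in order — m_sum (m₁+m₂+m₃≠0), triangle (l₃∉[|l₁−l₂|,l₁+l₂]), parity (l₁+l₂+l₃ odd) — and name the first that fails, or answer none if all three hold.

azimuthal sum: -1 + 1 + 0 = 0  ✓
0 ≤ 5 ≤ 2 (triangle on l)  ✗
L = 1 + 1 + 5 = 7 (odd)

triangle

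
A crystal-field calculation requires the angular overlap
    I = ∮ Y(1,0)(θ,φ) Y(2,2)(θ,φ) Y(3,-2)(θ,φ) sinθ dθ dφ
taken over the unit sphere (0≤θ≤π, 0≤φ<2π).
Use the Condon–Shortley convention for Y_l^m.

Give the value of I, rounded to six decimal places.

0.184674

m-sum 0 ✓  L=6 even ✓  1≤3≤3 ✓
Π(2lᵢ+1) = 3×5×7 = 105
triangle coeff Δ(1,2,3) = 1/105
Σ_t [0,0]: t=0:+1/4 = 1/4
(3j)²=3/35 [(1 2 3; 0 0 0)], sign=-1
Σ_t [0,0]: t=0:+1/24 = 1/24
(3j)²=1/21 [(1 2 3; 0 2 -2)], sign=-1
⇒ 4πI² = 3/7
I = (+1)√(3/7/(4π)) = 0.18467439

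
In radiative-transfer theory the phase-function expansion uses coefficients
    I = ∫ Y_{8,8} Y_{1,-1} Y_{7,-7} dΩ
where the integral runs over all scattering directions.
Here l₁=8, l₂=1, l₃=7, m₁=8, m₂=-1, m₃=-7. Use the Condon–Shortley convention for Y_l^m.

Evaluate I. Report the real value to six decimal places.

m-sum 0 ✓  L=16 even ✓  7≤7≤9 ✓
Π(2lᵢ+1) = 17×3×15 = 765
triangle coeff Δ(8,1,7) = 1/2040
Σ_t [1,1]: t=1:−1/25401600 = -1/25401600
(3j)²=8/255 [(8 1 7; 0 0 0)], sign=+1
Σ_t [0,0]: t=0:+1/174356582400 = 1/174356582400
(3j)²=1/17 [(8 1 7; 8 -1 -7)], sign=+1
⇒ 4πI² = 24/17
I = (+1)√(24/17/(4π)) = 0.33517856

0.335179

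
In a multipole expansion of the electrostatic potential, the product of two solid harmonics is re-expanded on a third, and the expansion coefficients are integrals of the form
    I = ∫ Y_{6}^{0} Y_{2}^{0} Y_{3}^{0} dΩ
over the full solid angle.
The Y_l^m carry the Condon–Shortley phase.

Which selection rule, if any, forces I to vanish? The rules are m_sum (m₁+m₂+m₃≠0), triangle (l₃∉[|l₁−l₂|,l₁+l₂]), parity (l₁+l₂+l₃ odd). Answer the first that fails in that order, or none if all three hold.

triangle

Σmᵢ = 0  ✓
l₃∈[|l₁−l₂|,l₁+l₂]=[4,8], have l₃=3  ✗
Σlᵢ = 11 ⇒ odd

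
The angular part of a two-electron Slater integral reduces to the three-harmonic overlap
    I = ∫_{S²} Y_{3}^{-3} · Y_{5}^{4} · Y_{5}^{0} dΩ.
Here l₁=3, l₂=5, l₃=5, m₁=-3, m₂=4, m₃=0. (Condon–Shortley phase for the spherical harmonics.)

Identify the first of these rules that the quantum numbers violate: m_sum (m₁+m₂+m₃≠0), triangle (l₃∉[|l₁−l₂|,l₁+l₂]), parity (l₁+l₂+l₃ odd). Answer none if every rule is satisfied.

m_sum

m₁+m₂+m₃ = -3 + 4 + 0 = 1  ✗
triangle: |3−5|=2 ≤ l₃=5 ≤ 3+5=8
parity: l₁+l₂+l₃ = 13 is odd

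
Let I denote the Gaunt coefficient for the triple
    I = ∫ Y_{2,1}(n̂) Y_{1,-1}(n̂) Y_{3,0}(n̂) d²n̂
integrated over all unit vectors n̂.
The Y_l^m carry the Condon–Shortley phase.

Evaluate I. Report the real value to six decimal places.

0.143048

m-sum 0 ✓  L=6 even ✓  1≤3≤3 ✓
Π(2lᵢ+1) = 5×3×7 = 105
triangle coeff Δ(2,1,3) = 1/105
Σ_t [0,0]: t=0:+1/4 = 1/4
(3j)²=3/35 [(2 1 3; 0 0 0)], sign=-1
Σ_t [0,0]: t=0:+1/12 = 1/12
(3j)²=1/35 [(2 1 3; 1 -1 0)], sign=-1
⇒ 4πI² = 9/35
I = (+1)√(9/35/(4π)) = 0.14304817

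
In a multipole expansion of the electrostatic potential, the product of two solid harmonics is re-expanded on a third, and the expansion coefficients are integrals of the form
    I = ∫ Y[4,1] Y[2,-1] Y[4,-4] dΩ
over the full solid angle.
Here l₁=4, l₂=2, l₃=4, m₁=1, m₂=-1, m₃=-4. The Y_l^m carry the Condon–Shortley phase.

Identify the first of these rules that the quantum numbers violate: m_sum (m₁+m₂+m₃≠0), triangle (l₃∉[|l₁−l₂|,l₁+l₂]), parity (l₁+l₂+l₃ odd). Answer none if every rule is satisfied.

m_sum

m₁+m₂+m₃ = 1 − 1 − 4 = -4  ✗
triangle: |4−2|=2 ≤ l₃=4 ≤ 4+2=6
parity: l₁+l₂+l₃ = 10 is even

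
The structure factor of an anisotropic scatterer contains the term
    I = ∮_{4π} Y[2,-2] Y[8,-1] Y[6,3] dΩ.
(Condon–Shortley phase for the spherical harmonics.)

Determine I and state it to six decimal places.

-0.050205

Rules hold: Σm=0, L=16 even, 6≤6≤10.
N = 5·17·13 = 1105
Δ = 4!·0!·12!/17! = 1/30940
Racah Σ t=2..2: t=2:+1/2073600 = 1/2073600
⇒ 3j(2 8 6; 0 0 0)² = 28/1105, sgn +1
Racah Σ t=4..4: t=4:+1/52254720 = 1/52254720
⇒ 3j(2 8 6; -2 -1 3)² = 1/884, sgn -1
4πI² = N·(3j₀)²·(3jₘ)² = 7/221
I = -1·√(0.0316742/4π) = -0.05020511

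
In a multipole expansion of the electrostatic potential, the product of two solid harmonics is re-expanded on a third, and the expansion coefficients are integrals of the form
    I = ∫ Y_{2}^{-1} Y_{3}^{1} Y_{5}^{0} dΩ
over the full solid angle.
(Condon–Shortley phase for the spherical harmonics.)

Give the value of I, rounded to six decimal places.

0.169433

Rules hold: Σm=0, L=10 even, 1≤5≤5.
N = 5·7·11 = 385
Δ = 0!·4!·6!/11! = 1/2310
Racah Σ t=0..0: t=0:+1/144 = 1/144
⇒ 3j(2 3 5; 0 0 0)² = 10/231, sgn -1
Racah Σ t=0..0: t=0:+1/288 = 1/288
⇒ 3j(2 3 5; -1 1 0)² = 5/231, sgn -1
4πI² = N·(3j₀)²·(3jₘ)² = 250/693
I = +1·√(0.36075/4π) = 0.16943318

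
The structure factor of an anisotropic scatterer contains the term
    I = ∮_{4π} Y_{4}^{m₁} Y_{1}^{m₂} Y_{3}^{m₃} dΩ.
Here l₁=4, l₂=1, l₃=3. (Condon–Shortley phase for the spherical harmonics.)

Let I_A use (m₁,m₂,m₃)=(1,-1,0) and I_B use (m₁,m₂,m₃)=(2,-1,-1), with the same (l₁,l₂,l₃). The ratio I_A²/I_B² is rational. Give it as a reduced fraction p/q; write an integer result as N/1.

2/3

Shared (l₁,l₂,l₃)=(4,1,3): N and (l;000)² cancel in I_A²/I_B².
A: Δ = 2!·6!·0!/9! = 1/252; Racah Σ t=0..0: t=0:+1/72 = 1/72; ⇒ 3j(4 1 3; 1 -1 0)² = 5/126, sgn -1
B: Δ = 2!·6!·0!/9! = 1/252; Racah Σ t=0..0: t=0:+1/96 = 1/96; ⇒ 3j(4 1 3; 2 -1 -1)² = 5/84, sgn +1
I_A²/I_B² = (5/126)/(5/84) = 2/3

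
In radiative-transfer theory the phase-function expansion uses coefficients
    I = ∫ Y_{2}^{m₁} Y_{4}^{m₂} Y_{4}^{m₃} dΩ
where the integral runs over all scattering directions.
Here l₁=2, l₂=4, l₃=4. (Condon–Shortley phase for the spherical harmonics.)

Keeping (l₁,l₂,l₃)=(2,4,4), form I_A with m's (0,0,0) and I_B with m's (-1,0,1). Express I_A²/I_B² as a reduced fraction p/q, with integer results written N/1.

l's match ⇒ only the (l;m) 3-j factors differ between A and B.
A: triangle coeff Δ(2,4,4) = 1/13860; Σ_t [0,2]: t=0:+1/192 t=1:−1/36 t=2:+1/192 = -5/288; (3j)²=20/693 [(2 4 4; 0 0 0)], sign=-1
B: triangle coeff Δ(2,4,4) = 1/13860; Σ_t [1,2]: t=1:−1/72 t=2:+1/96 = -1/288; (3j)²=1/462 [(2 4 4; -1 0 1)], sign=+1
I_A²/I_B² = (20/693)/(1/462) = 40/3

40/3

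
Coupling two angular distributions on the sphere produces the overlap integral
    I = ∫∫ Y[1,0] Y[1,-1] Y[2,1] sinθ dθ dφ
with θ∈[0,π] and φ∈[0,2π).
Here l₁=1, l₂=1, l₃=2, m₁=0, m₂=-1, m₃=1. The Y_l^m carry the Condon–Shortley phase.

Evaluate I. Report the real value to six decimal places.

-0.218510

m-sum 0 ✓  L=4 even ✓  0≤2≤2 ✓
Π(2lᵢ+1) = 3×3×5 = 45
triangle coeff Δ(1,1,2) = 1/30
Σ_t [0,0]: t=0:+1/1 = 1/1
(3j)²=2/15 [(1 1 2; 0 0 0)], sign=+1
Σ_t [0,0]: t=0:+1/2 = 1/2
(3j)²=1/10 [(1 1 2; 0 -1 1)], sign=-1
⇒ 4πI² = 3/5
I = (-1)√(3/5/(4π)) = -0.21850969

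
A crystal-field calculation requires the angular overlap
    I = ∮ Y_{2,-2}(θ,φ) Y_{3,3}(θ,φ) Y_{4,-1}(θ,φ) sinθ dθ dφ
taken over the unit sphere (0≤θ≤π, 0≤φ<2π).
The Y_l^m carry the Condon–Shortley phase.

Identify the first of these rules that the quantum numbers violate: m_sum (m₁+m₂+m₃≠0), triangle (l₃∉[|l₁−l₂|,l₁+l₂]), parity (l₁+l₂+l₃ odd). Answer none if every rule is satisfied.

Σmᵢ = 0  ✓
l₃∈[|l₁−l₂|,l₁+l₂]=[1,5], have l₃=4  ✓
Σlᵢ = 9 ⇒ odd  ✗

parity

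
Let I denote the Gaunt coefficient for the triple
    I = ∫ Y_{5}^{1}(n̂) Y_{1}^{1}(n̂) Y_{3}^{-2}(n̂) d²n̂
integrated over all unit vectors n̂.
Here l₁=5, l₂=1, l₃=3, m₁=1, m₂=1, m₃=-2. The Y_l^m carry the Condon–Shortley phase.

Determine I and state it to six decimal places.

triangle: need 4≤l₃≤6, have 3; I=0

0.000000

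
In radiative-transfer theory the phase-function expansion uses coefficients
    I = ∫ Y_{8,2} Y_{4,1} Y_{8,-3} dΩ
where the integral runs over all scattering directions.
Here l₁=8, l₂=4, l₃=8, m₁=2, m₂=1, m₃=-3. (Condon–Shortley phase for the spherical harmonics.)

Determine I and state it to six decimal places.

-0.124482

Checks pass: Σm=0; 20 even; l₃=8∈[4,12].
(2·8+1)(2·4+1)(2·8+1) = 2601
Δ: 4! 12! 4! / 21! → 1/185175900
sum: t=0:+1/557383680 t=1:−1/21772800 t=2:+1/8294400 t=3:−1/21772800 t=4:+1/557383680 = 1/30965760
3j²(8 4 8; 0 0 0) = Δ·Π!·Σ² = 36/4199  (sign +1)
sum: t=1:−1/87091200 t=2:+1/23224320 t=3:−1/52254720 t=4:+1/1045094400 = 1/74649600
3j²(8 4 8; 2 1 -3) = Δ·Π!·Σ² = 110/12597  (sign -1)
combine: 4πI² = 2601·36/4199·110/12597 = 11880/61009
take √, sign -1: I = -0.12448194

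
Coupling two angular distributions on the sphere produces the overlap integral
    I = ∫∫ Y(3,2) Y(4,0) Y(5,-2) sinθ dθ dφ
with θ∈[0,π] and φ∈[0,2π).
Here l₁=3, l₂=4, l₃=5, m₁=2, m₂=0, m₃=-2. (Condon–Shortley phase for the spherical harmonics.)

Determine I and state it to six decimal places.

-0.065427

Checks pass: Σm=0; 12 even; l₃=5∈[1,7].
(2·3+1)(2·4+1)(2·5+1) = 693
Δ: 2! 4! 6! / 13! → 1/180180
sum: t=0:+1/576 t=1:−1/144 t=2:+1/576 = -1/288
3j²(3 4 5; 0 0 0) = Δ·Π!·Σ² = 20/1001  (sign +1)
sum: t=0:+1/576 t=1:−1/864 = 1/1728
3j²(3 4 5; 2 0 -2) = Δ·Π!·Σ² = 5/1287  (sign -1)
combine: 4πI² = 693·20/1001·5/1287 = 100/1859
take √, sign -1: I = -0.06542675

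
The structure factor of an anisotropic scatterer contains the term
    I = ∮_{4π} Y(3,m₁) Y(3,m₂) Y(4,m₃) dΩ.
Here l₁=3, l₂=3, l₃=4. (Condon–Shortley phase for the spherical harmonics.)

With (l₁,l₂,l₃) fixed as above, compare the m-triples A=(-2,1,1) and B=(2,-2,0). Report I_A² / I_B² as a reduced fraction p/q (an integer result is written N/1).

Same 3,3,4: normalisation and zero-m 3j drop out of the ratio.
A: Δ: 2! 4! 4! / 11! → 1/34650; sum: t=1:−1/144 t=2:+1/48 = 1/72; 3j²(3 3 4; -2 1 1) = Δ·Π!·Σ² = 16/693  (sign -1)
B: Δ: 2! 4! 4! / 11! → 1/34650; sum: t=0:+1/72 t=1:−1/576 = 7/576; 3j²(3 3 4; 2 -2 0) = Δ·Π!·Σ² = 7/198  (sign +1)
I_A²/I_B² = (16/693)/(7/198) = 32/49

32/49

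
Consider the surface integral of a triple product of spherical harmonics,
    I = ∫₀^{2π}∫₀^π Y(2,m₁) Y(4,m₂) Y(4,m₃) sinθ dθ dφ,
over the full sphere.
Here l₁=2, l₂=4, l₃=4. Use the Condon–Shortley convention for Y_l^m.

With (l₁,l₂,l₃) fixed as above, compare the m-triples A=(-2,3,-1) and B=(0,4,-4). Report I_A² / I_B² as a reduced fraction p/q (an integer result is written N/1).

27/56

Same 2,4,4: normalisation and zero-m 3j drop out of the ratio.
A: Δ: 2! 2! 6! / 11! → 1/13860; sum: t=2:+1/480 = 1/480; 3j²(2 4 4; -2 3 -1) = Δ·Π!·Σ² = 3/110  (sign -1)
B: Δ: 2! 2! 6! / 11! → 1/13860; sum: t=2:+1/2880 = 1/2880; 3j²(2 4 4; 0 4 -4) = Δ·Π!·Σ² = 28/495  (sign +1)
I_A²/I_B² = (3/110)/(28/495) = 27/56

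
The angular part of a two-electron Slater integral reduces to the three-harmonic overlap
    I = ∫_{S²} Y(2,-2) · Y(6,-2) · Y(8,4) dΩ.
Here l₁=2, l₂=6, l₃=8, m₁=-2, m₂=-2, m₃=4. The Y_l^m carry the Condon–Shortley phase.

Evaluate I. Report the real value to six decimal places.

0.188806

Checks pass: Σm=0; 16 even; l₃=8∈[4,8].
(2·2+1)(2·6+1)(2·8+1) = 1105
Δ: 0! 4! 12! / 17! → 1/30940
sum: t=0:+1/2073600 = 1/2073600
3j²(2 6 8; 0 0 0) = Δ·Π!·Σ² = 28/1105  (sign +1)
sum: t=0:+1/23224320 = 1/23224320
3j²(2 6 8; -2 -2 4) = Δ·Π!·Σ² = 99/6188  (sign +1)
combine: 4πI² = 1105·28/1105·99/6188 = 99/221
take √, sign +1: I = 0.18880632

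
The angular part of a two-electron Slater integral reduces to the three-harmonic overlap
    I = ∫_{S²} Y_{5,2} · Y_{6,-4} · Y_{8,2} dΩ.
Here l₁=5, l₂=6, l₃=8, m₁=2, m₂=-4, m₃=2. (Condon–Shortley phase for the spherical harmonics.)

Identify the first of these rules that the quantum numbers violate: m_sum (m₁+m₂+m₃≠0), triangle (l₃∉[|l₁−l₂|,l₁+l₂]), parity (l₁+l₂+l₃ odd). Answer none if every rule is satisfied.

m₁+m₂+m₃ = 2 − 4 + 2 = 0  ✓
triangle: |5−6|=1 ≤ l₃=8 ≤ 5+6=11  ✓
parity: l₁+l₂+l₃ = 19 is odd  ✗

parity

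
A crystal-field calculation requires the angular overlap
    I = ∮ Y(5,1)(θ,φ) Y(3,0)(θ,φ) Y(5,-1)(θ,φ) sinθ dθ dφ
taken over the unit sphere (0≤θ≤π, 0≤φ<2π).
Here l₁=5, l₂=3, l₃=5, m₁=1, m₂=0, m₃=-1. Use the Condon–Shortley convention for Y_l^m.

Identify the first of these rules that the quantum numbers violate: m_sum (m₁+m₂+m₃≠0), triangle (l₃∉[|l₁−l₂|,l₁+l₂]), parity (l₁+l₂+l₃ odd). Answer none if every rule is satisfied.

m₁+m₂+m₃ = 1 + 0 − 1 = 0  ✓
triangle: |5−3|=2 ≤ l₃=5 ≤ 5+3=8  ✓
parity: l₁+l₂+l₃ = 13 is odd  ✗

parity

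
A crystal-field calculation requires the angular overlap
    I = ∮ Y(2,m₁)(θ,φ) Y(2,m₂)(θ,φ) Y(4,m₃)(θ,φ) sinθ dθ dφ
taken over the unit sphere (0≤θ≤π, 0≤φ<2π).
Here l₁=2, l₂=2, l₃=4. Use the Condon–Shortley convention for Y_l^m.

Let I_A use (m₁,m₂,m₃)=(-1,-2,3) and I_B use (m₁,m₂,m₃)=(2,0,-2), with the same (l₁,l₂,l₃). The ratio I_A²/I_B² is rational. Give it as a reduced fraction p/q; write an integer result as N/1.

7/3

l's match ⇒ only the (l;m) 3-j factors differ between A and B.
A: triangle coeff Δ(2,2,4) = 1/630; Σ_t [0,0]: t=0:+1/144 = 1/144; (3j)²=1/18 [(2 2 4; -1 -2 3)], sign=-1
B: triangle coeff Δ(2,2,4) = 1/630; Σ_t [0,0]: t=0:+1/96 = 1/96; (3j)²=1/42 [(2 2 4; 2 0 -2)], sign=+1
I_A²/I_B² = (1/18)/(1/42) = 7/3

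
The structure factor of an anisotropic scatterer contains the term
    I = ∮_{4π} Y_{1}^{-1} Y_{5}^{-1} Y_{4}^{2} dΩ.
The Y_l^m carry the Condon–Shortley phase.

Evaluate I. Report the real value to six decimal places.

-0.120286

m-sum 0 ✓  L=10 even ✓  4≤4≤6 ✓
Π(2lᵢ+1) = 3×11×9 = 297
triangle coeff Δ(1,5,4) = 1/495
Σ_t [1,1]: t=1:−1/576 = -1/576
(3j)²=5/99 [(1 5 4; 0 0 0)], sign=-1
Σ_t [2,2]: t=2:+1/2880 = 1/2880
(3j)²=2/165 [(1 5 4; -1 -1 2)], sign=+1
⇒ 4πI² = 2/11
I = (-1)√(2/11/(4π)) = -0.12028562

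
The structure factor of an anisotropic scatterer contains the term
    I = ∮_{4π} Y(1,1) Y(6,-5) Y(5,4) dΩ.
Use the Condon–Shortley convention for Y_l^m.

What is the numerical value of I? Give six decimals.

m-sum 0 ✓  L=12 even ✓  5≤5≤7 ✓
Π(2lᵢ+1) = 3×13×11 = 429
triangle coeff Δ(1,6,5) = 1/858
Σ_t [1,1]: t=1:−1/14400 = -1/14400
(3j)²=6/143 [(1 6 5; 0 0 0)], sign=+1
Σ_t [0,0]: t=0:+1/725760 = 1/725760
(3j)²=5/78 [(1 6 5; 1 -5 4)], sign=-1
⇒ 4πI² = 15/13
I = (-1)√(15/13/(4π)) = -0.30301841

-0.303018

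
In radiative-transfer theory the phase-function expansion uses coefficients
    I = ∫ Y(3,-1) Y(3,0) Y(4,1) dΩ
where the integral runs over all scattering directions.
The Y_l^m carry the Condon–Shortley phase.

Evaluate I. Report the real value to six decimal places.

-0.099323

m-sum 0 ✓  L=10 even ✓  0≤4≤6 ✓
Π(2lᵢ+1) = 7×7×9 = 441
triangle coeff Δ(3,3,4) = 1/34650
Σ_t [0,2]: t=0:+1/72 t=1:−1/16 t=2:+1/72 = -5/144
(3j)²=2/77 [(3 3 4; 0 0 0)], sign=-1
Σ_t [0,2]: t=0:+1/288 t=1:−1/24 t=2:+1/48 = -5/288
(3j)²=5/462 [(3 3 4; -1 0 1)], sign=+1
⇒ 4πI² = 15/121
I = (-1)√(15/121/(4π)) = -0.09932258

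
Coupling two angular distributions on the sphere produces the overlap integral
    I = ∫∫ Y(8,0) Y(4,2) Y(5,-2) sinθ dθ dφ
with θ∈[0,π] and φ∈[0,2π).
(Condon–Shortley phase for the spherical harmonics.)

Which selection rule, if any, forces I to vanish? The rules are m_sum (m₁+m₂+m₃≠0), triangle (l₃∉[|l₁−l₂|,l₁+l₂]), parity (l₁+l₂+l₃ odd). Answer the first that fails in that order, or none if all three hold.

parity

Σmᵢ = 0  ✓
l₃∈[|l₁−l₂|,l₁+l₂]=[4,12], have l₃=5  ✓
Σlᵢ = 17 ⇒ odd  ✗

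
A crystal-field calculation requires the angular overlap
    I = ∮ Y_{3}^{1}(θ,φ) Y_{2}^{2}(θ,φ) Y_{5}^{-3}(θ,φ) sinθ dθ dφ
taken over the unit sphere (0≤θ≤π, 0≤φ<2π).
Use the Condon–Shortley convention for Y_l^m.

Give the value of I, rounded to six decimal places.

Checks pass: Σm=0; 10 even; l₃=5∈[1,5].
(2·3+1)(2·2+1)(2·5+1) = 385
Δ: 0! 6! 4! / 11! → 1/2310
sum: t=0:+1/144 = 1/144
3j²(3 2 5; 0 0 0) = Δ·Π!·Σ² = 10/231  (sign -1)
sum: t=0:+1/1152 = 1/1152
3j²(3 2 5; 1 2 -3) = Δ·Π!·Σ² = 1/33  (sign +1)
combine: 4πI² = 385·10/231·1/33 = 50/99
take √, sign -1: I = -0.20047604

-0.200476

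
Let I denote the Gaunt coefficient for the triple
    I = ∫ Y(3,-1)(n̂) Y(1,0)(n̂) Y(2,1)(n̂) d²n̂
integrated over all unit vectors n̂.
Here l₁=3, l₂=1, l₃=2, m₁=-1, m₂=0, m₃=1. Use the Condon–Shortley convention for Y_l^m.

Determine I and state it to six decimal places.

-0.233597

Rules hold: Σm=0, L=6 even, 2≤2≤4.
N = 7·3·5 = 105
Δ = 2!·4!·0!/7! = 1/105
Racah Σ t=1..1: t=1:−1/4 = -1/4
⇒ 3j(3 1 2; 0 0 0)² = 3/35, sgn -1
Racah Σ t=1..1: t=1:−1/6 = -1/6
⇒ 3j(3 1 2; -1 0 1)² = 8/105, sgn +1
4πI² = N·(3j₀)²·(3jₘ)² = 24/35
I = -1·√(0.685714/4π) = -0.23359668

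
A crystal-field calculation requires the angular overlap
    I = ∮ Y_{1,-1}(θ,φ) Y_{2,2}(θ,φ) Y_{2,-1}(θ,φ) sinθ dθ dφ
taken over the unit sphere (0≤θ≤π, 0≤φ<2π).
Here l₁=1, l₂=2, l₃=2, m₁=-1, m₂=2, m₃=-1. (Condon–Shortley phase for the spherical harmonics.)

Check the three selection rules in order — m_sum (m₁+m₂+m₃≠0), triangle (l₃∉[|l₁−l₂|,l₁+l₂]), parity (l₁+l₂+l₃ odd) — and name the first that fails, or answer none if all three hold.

m₁+m₂+m₃ = -1 + 2 − 1 = 0  ✓
triangle: |1−2|=1 ≤ l₃=2 ≤ 1+2=3  ✓
parity: l₁+l₂+l₃ = 5 is odd  ✗

parity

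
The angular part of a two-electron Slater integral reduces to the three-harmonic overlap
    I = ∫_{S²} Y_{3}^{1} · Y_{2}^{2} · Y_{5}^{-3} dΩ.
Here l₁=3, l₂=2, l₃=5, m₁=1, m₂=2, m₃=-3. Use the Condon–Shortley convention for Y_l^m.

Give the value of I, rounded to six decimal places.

-0.200476

Checks pass: Σm=0; 10 even; l₃=5∈[1,5].
(2·3+1)(2·2+1)(2·5+1) = 385
Δ: 0! 6! 4! / 11! → 1/2310
sum: t=0:+1/144 = 1/144
3j²(3 2 5; 0 0 0) = Δ·Π!·Σ² = 10/231  (sign -1)
sum: t=0:+1/1152 = 1/1152
3j²(3 2 5; 1 2 -3) = Δ·Π!·Σ² = 1/33  (sign +1)
combine: 4πI² = 385·10/231·1/33 = 50/99
take √, sign -1: I = -0.20047604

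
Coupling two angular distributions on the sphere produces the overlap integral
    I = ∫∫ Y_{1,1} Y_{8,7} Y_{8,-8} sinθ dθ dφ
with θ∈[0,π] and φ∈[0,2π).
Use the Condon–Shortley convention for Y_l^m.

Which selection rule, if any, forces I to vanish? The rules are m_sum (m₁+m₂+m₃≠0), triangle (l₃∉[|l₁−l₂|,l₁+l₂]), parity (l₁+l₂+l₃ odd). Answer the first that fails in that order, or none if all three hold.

parity

azimuthal sum: 1 + 7 − 8 = 0  ✓
7 ≤ 8 ≤ 9 (triangle on l)  ✓
L = 1 + 8 + 8 = 17 (odd)  ✗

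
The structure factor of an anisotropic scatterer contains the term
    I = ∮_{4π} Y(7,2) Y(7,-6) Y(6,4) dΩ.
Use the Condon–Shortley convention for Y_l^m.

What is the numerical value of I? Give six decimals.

-0.147792

Checks pass: Σm=0; 20 even; l₃=6∈[0,14].
(2·7+1)(2·7+1)(2·6+1) = 2925
Δ: 8! 6! 6! / 21! → 1/2444321880
sum: t=1:−1/2612736000 t=2:+1/20736000 t=3:−1/1658880 t=4:+1/746496 t=5:−1/1658880 t=6:+1/20736000 t=7:−1/2612736000 = 1/4354560
3j²(7 7 6; 0 0 0) = Δ·Π!·Σ² = 1000/138567  (sign +1)
sum: t=0:+1/580608000 t=1:−1/174182400 = -1/248832000
3j²(7 7 6; 2 -6 4) = Δ·Π!·Σ² = 21/1615  (sign -1)
combine: 4πI² = 2925·1000/138567·21/1615 = 315000/1147619
take √, sign -1: I = -0.14779219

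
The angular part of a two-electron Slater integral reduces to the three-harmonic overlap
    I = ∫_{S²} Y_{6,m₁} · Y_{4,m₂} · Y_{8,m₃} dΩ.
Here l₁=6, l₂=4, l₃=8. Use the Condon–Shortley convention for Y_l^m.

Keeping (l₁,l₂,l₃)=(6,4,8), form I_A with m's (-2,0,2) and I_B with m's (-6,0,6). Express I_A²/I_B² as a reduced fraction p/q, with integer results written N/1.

Same 6,4,8: normalisation and zero-m 3j drop out of the ratio.
A: Δ: 2! 10! 6! / 19! → 1/23279256; sum: t=0:+1/7741440 t=1:−1/1088640 t=2:+1/1658880 = -13/69672960; 3j²(6 4 8; -2 0 2) = Δ·Π!·Σ² = 325/149226  (sign -1)
B: Δ: 2! 10! 6! / 19! → 1/23279256; sum: t=2:+1/348364800 = 1/348364800; 3j²(6 4 8; -6 0 6) = Δ·Π!·Σ² = 11/646  (sign +1)
I_A²/I_B² = (325/149226)/(11/646) = 325/2541

325/2541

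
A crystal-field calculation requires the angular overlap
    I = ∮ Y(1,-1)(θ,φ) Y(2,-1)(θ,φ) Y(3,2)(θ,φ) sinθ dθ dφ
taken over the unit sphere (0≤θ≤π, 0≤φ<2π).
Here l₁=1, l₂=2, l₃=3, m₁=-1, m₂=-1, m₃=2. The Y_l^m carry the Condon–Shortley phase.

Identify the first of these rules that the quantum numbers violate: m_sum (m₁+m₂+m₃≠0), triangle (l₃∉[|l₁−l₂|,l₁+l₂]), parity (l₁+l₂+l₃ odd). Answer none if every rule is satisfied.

none

Σmᵢ = 0  ✓
l₃∈[|l₁−l₂|,l₁+l₂]=[1,3], have l₃=3  ✓
Σlᵢ = 6 ⇒ even  ✓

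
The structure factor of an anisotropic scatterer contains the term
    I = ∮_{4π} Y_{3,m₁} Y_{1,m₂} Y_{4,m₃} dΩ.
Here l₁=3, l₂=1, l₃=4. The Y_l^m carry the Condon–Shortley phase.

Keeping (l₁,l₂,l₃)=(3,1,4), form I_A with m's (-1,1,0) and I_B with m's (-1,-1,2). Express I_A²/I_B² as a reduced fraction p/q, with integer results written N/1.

Shared (l₁,l₂,l₃)=(3,1,4): N and (l;000)² cancel in I_A²/I_B².
A: Δ = 0!·6!·2!/9! = 1/252; Racah Σ t=0..0: t=0:+1/96 = 1/96; ⇒ 3j(3 1 4; -1 1 0)² = 1/42, sgn +1
B: Δ = 0!·6!·2!/9! = 1/252; Racah Σ t=0..0: t=0:+1/96 = 1/96; ⇒ 3j(3 1 4; -1 -1 2)² = 5/84, sgn +1
I_A²/I_B² = (1/42)/(5/84) = 2/5

2/5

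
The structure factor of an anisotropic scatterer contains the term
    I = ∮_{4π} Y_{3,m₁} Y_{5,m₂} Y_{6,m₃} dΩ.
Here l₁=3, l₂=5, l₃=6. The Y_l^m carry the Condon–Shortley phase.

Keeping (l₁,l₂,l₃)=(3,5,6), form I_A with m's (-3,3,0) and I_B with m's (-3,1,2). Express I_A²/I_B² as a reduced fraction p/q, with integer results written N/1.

Shared (l₁,l₂,l₃)=(3,5,6): N and (l;000)² cancel in I_A²/I_B².
A: Δ = 2!·4!·8!/15! = 1/675675; Racah Σ t=2..2: t=2:+1/69120 = 1/69120; ⇒ 3j(3 5 6; -3 3 0)² = 4/429, sgn +1
B: Δ = 2!·4!·8!/15! = 1/675675; Racah Σ t=2..2: t=2:+1/27648 = 1/27648; ⇒ 3j(3 5 6; -3 1 2)² = 10/429, sgn +1
I_A²/I_B² = (4/429)/(10/429) = 2/5

2/5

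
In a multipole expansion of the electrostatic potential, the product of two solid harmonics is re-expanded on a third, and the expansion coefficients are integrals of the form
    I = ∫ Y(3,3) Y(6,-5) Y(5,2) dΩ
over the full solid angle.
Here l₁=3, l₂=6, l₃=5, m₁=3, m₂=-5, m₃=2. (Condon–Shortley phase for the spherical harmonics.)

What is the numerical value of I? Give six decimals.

0.169016

m-sum 0 ✓  L=14 even ✓  3≤5≤9 ✓
Π(2lᵢ+1) = 7×13×11 = 1001
triangle coeff Δ(3,6,5) = 1/675675
Σ_t [1,3]: t=1:−1/8640 t=2:+1/2304 t=3:−1/8640 = 7/34560
(3j)²=7/429 [(3 6 5; 0 0 0)], sign=-1
Σ_t [0,0]: t=0:+1/241920 = 1/241920
(3j)²=2/91 [(3 6 5; 3 -5 2)], sign=-1
⇒ 4πI² = 14/39
I = (+1)√(14/39/(4π)) = 0.16901560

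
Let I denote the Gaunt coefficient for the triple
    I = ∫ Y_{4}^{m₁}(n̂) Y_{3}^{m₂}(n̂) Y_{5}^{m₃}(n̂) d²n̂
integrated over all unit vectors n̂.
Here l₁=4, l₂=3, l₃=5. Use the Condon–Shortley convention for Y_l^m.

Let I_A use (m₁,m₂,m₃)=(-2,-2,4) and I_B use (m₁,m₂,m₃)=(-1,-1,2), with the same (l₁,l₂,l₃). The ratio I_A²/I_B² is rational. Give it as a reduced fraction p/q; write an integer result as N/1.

15/16

l's match ⇒ only the (l;m) 3-j factors differ between A and B.
A: triangle coeff Δ(4,3,5) = 1/180180; Σ_t [0,1]: t=0:+1/8640 t=1:−1/2880 = -1/4320; (3j)²=8/429 [(4 3 5; -2 -2 4)], sign=+1
B: triangle coeff Δ(4,3,5) = 1/180180; Σ_t [0,2]: t=0:+1/960 t=1:−1/288 t=2:+1/1728 = -1/540; (3j)²=128/6435 [(4 3 5; -1 -1 2)], sign=+1
I_A²/I_B² = (8/429)/(128/6435) = 15/16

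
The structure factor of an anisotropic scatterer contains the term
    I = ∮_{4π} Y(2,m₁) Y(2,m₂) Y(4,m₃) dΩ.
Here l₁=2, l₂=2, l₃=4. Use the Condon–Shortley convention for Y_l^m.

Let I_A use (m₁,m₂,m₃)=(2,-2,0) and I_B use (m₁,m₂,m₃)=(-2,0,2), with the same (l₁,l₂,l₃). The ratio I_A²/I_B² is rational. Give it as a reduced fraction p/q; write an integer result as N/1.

Shared (l₁,l₂,l₃)=(2,2,4): N and (l;000)² cancel in I_A²/I_B².
A: Δ = 0!·4!·4!/9! = 1/630; Racah Σ t=0..0: t=0:+1/576 = 1/576; ⇒ 3j(2 2 4; 2 -2 0)² = 1/630, sgn +1
B: Δ = 0!·4!·4!/9! = 1/630; Racah Σ t=0..0: t=0:+1/96 = 1/96; ⇒ 3j(2 2 4; -2 0 2)² = 1/42, sgn +1
I_A²/I_B² = (1/630)/(1/42) = 1/15

1/15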